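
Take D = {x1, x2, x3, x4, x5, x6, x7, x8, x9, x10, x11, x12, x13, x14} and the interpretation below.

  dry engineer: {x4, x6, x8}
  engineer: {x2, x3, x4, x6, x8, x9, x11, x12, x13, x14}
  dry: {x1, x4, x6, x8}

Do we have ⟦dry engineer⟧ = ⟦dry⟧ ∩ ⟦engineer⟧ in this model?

⟦dry⟧ ∩ ⟦engineer⟧ = {x1, x4, x6, x8} ∩ {x2, x3, x4, x6, x8, x9, x11, x12, x13, x14} = {x4, x6, x8}
Observed ⟦dry engineer⟧ = {x4, x6, x8}.
These coincide, so the modifier is intersective here.

yes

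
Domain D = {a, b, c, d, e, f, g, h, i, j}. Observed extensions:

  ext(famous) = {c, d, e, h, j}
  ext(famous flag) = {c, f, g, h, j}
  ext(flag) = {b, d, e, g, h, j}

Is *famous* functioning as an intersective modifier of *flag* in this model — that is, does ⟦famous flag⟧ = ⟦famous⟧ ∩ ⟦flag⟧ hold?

no

⟦famous⟧ ∩ ⟦flag⟧ = {c, d, e, h, j} ∩ {b, d, e, g, h, j} = {d, e, h, j}
Observed ⟦famous flag⟧ = {c, f, g, h, j}.
These differ, so the modifier is not intersective in this model.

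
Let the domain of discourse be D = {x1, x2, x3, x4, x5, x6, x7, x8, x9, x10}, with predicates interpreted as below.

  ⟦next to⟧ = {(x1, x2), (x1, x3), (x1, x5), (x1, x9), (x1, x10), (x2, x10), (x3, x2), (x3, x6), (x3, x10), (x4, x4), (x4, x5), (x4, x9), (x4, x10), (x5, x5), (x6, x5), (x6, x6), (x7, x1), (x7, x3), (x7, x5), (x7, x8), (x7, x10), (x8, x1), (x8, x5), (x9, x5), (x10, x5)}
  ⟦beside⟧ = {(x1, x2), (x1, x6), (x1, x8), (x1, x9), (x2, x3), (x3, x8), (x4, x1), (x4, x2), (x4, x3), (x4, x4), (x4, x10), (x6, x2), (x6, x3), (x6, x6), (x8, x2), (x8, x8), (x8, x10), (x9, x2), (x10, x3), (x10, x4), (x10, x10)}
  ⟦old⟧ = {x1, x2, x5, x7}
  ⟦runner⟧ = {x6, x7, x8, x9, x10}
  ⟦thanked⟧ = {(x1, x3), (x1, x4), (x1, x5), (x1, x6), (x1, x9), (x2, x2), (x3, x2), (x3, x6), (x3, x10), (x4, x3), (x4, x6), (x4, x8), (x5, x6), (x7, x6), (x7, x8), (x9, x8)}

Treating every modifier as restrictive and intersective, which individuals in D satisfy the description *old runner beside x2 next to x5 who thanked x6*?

{}

⟦beside x2⟧ = {x : ⟨x, x2⟩ ∈ ⟦beside⟧} = {x1, x4, x6, x8, x9}
⟦next to x5⟧ = {x : ⟨x, x5⟩ ∈ ⟦next to⟧} = {x1, x4, x5, x6, x7, x8, x9, x10}
⟦who thanked x6⟧ = {x : ⟨x, x6⟩ ∈ ⟦thanked⟧} = {x1, x3, x4, x5, x7}
⟦runner⟧ = {x6, x7, x8, x9, x10}
… ∩ ⟦beside x2⟧ = {x6, x7, x8, x9, x10} ∩ {x1, x4, x6, x8, x9} = {x6, x8, x9}
… ∩ ⟦next to x5⟧ = {x6, x8, x9} ∩ {x1, x4, x5, x6, x7, x8, x9, x10} = {x6, x8, x9}
… ∩ ⟦who thanked x6⟧ = {x6, x8, x9} ∩ {x1, x3, x4, x5, x7} = ∅
… ∩ ⟦old⟧ = ∅ ∩ {x1, x2, x5, x7} = ∅
So ⟦old runner beside x2 next to x5 who thanked x6⟧ = {}.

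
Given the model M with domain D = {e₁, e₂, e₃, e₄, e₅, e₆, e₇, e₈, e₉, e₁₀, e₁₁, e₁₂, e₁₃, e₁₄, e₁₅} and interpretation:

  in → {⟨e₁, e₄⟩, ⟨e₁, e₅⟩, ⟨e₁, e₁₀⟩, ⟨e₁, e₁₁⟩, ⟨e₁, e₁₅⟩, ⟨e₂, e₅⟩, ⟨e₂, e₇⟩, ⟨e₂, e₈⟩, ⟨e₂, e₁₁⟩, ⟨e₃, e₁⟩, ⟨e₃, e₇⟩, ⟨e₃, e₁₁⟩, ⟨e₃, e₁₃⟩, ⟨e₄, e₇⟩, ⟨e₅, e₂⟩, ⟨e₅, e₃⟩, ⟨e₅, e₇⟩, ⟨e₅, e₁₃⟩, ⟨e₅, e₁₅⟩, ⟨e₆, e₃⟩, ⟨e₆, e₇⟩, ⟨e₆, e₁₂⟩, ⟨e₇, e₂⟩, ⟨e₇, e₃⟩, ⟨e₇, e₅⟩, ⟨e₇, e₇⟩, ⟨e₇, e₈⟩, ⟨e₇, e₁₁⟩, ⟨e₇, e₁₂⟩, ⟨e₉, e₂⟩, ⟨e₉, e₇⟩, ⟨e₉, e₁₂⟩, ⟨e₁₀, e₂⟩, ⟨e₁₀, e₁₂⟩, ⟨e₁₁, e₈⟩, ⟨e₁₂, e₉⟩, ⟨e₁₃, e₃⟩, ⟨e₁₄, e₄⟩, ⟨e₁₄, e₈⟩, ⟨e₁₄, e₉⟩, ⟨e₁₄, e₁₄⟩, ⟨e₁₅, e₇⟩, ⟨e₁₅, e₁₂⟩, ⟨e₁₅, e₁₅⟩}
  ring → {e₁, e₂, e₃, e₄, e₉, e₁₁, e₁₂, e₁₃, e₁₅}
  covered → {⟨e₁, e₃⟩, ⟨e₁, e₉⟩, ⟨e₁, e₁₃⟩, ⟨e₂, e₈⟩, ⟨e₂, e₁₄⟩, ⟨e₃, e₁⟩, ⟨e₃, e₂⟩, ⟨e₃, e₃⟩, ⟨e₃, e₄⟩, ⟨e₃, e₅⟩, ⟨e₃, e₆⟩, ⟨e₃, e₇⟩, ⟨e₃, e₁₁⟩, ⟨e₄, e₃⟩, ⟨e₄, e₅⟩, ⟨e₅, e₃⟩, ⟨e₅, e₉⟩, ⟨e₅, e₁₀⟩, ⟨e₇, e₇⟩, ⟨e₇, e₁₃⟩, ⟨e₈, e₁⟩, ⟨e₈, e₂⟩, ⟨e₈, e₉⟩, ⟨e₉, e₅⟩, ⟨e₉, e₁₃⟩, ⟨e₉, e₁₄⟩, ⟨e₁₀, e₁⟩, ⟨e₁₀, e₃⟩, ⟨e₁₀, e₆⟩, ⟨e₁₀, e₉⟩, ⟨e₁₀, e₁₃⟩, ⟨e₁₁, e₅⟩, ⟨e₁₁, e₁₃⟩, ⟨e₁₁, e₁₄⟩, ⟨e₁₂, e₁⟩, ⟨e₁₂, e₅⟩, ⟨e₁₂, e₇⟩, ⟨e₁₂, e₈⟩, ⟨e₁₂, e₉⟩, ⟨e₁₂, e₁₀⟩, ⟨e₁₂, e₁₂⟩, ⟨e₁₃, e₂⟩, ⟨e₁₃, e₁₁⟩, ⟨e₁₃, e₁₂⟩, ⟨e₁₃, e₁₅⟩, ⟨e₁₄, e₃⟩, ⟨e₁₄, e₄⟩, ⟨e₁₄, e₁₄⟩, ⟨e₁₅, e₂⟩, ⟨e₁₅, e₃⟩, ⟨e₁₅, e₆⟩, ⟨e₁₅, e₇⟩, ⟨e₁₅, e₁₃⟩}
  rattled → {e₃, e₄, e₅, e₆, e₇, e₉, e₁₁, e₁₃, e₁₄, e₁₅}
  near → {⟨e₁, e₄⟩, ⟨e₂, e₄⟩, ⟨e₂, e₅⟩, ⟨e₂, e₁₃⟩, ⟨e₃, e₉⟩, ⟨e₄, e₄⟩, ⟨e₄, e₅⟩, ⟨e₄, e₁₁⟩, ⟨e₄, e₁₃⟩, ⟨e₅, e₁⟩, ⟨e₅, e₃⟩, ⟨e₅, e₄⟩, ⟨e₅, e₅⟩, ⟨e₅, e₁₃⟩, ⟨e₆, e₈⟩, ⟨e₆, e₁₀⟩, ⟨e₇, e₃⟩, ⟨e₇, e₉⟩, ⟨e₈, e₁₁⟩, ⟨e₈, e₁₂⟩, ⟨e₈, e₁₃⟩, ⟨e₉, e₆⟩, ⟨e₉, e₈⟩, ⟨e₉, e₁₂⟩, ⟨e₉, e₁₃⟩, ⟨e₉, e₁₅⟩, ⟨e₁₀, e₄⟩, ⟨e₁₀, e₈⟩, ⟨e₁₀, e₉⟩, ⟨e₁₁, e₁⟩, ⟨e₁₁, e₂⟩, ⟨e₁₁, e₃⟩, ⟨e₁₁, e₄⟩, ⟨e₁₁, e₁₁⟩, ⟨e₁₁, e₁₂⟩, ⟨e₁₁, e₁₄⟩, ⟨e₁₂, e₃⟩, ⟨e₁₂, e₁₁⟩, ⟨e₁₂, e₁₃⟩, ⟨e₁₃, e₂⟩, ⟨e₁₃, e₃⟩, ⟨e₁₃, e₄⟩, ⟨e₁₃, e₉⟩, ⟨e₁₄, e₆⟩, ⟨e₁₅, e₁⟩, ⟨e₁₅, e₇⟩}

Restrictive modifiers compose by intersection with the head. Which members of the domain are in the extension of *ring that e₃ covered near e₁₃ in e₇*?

⟦that e₃ covered⟧ = {x : ⟨e₃, x⟩ ∈ ⟦covered⟧} = {e₁, e₂, e₃, e₄, e₅, e₆, e₇, e₁₁}
⟦near e₁₃⟧ = {x : ⟨x, e₁₃⟩ ∈ ⟦near⟧} = {e₂, e₄, e₅, e₈, e₉, e₁₂}
⟦in e₇⟧ = {x : ⟨x, e₇⟩ ∈ ⟦in⟧} = {e₂, e₃, e₄, e₅, e₆, e₇, e₉, e₁₅}
⟦ring⟧ = {e₁, e₂, e₃, e₄, e₉, e₁₁, e₁₂, e₁₃, e₁₅}
… ∩ ⟦that e₃ covered⟧ = {e₁, e₂, e₃, e₄, e₉, e₁₁, e₁₂, e₁₃, e₁₅} ∩ {e₁, e₂, e₃, e₄, e₅, e₆, e₇, e₁₁} = {e₁, e₂, e₃, e₄, e₁₁}
… ∩ ⟦near e₁₃⟧ = {e₁, e₂, e₃, e₄, e₁₁} ∩ {e₂, e₄, e₅, e₈, e₉, e₁₂} = {e₂, e₄}
… ∩ ⟦in e₇⟧ = {e₂, e₄} ∩ {e₂, e₃, e₄, e₅, e₆, e₇, e₉, e₁₅} = {e₂, e₄}
So ⟦ring that e₃ covered near e₁₃ in e₇⟧ = {e₂, e₄}.

{e₂, e₄}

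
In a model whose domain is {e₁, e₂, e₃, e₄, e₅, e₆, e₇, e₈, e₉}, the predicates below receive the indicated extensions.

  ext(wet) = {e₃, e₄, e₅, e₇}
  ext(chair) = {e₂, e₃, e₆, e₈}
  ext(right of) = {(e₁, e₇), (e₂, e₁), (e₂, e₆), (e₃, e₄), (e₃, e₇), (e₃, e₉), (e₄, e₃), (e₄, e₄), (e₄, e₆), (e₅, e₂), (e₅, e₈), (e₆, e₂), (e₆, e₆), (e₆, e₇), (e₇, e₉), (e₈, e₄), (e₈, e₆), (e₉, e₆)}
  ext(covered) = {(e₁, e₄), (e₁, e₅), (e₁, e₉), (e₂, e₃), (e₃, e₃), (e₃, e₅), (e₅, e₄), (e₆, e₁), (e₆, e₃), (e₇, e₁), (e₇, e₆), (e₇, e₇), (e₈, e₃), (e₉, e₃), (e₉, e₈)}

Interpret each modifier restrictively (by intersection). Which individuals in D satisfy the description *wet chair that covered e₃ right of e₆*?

⟦that covered e₃⟧ = {x : ⟨x, e₃⟩ ∈ ⟦covered⟧} = {e₂, e₃, e₆, e₈, e₉}
⟦right of e₆⟧ = {x : ⟨x, e₆⟩ ∈ ⟦right of⟧} = {e₂, e₄, e₆, e₈, e₉}
⟦chair⟧ = {e₂, e₃, e₆, e₈}
… ∩ ⟦that covered e₃⟧ = {e₂, e₃, e₆, e₈} ∩ {e₂, e₃, e₆, e₈, e₉} = {e₂, e₃, e₆, e₈}
… ∩ ⟦right of e₆⟧ = {e₂, e₃, e₆, e₈} ∩ {e₂, e₄, e₆, e₈, e₉} = {e₂, e₆, e₈}
… ∩ ⟦wet⟧ = {e₂, e₆, e₈} ∩ {e₃, e₄, e₅, e₇} = ∅
So ⟦wet chair that covered e₃ right of e₆⟧ = { }.

{ }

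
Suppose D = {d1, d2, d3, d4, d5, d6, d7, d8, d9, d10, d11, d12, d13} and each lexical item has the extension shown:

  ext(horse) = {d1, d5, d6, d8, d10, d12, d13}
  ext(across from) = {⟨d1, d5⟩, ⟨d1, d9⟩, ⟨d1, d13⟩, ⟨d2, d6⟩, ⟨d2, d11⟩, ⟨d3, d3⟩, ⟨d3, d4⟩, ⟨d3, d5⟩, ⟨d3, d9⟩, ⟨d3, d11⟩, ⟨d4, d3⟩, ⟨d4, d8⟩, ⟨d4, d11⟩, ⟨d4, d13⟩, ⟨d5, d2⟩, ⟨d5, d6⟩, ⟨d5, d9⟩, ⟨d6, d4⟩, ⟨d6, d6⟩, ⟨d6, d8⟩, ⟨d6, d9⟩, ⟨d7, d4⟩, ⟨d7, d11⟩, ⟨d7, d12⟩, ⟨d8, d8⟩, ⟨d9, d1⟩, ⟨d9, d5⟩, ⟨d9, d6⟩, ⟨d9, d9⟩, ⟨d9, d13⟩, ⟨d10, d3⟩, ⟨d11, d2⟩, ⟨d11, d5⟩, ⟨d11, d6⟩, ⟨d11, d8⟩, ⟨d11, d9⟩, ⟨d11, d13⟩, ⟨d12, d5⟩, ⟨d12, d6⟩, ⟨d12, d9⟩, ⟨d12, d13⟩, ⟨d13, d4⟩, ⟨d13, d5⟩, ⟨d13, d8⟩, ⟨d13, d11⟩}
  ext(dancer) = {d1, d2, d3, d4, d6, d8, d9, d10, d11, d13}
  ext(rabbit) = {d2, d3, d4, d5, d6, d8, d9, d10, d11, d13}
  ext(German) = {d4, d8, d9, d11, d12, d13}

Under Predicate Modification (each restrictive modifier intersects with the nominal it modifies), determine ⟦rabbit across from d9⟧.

{d3, d5, d6, d9, d11}

⟦across from d9⟧ = {x : ⟨x, d9⟩ ∈ ⟦across from⟧} = {d1, d3, d5, d6, d9, d11, d12}
⟦rabbit⟧ = {d2, d3, d4, d5, d6, d8, d9, d10, d11, d13}
… ∩ ⟦across from d9⟧ = {d2, d3, d4, d5, d6, d8, d9, d10, d11, d13} ∩ {d1, d3, d5, d6, d9, d11, d12} = {d3, d5, d6, d9, d11}
So ⟦rabbit across from d9⟧ = {d3, d5, d6, d9, d11}.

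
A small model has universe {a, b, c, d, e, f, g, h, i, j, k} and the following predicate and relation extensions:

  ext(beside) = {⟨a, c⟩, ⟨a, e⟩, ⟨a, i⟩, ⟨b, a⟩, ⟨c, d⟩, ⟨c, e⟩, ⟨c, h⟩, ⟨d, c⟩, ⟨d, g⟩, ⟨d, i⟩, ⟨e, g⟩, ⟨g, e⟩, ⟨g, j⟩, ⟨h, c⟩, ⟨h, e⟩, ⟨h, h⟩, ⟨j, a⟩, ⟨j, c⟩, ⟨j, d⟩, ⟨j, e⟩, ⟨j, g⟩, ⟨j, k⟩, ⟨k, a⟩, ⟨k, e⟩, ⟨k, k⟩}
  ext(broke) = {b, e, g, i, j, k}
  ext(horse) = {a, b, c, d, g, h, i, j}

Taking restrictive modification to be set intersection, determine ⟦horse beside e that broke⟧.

⟦beside e⟧ = {x : ⟨x, e⟩ ∈ ⟦beside⟧} = {a, c, g, h, j, k}
⟦that broke⟧ = ⟦broke⟧ = {b, e, g, i, j, k}
⟦horse⟧ = {a, b, c, d, g, h, i, j}
… ∩ ⟦beside e⟧ = {a, b, c, d, g, h, i, j} ∩ {a, c, g, h, j, k} = {a, c, g, h, j}
… ∩ ⟦that broke⟧ = {a, c, g, h, j} ∩ {b, e, g, i, j, k} = {g, j}
So ⟦horse beside e that broke⟧ = {g, j}.

{g, j}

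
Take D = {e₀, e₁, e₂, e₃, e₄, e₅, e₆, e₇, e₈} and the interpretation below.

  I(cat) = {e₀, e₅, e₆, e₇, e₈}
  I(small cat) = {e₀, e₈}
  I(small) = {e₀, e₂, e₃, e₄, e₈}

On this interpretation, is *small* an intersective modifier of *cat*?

⟦small⟧ ∩ ⟦cat⟧ = {e₀, e₂, e₃, e₄, e₈} ∩ {e₀, e₅, e₆, e₇, e₈} = {e₀, e₈}
Observed ⟦small cat⟧ = {e₀, e₈}.
These coincide, so the modifier is intersective here.

yes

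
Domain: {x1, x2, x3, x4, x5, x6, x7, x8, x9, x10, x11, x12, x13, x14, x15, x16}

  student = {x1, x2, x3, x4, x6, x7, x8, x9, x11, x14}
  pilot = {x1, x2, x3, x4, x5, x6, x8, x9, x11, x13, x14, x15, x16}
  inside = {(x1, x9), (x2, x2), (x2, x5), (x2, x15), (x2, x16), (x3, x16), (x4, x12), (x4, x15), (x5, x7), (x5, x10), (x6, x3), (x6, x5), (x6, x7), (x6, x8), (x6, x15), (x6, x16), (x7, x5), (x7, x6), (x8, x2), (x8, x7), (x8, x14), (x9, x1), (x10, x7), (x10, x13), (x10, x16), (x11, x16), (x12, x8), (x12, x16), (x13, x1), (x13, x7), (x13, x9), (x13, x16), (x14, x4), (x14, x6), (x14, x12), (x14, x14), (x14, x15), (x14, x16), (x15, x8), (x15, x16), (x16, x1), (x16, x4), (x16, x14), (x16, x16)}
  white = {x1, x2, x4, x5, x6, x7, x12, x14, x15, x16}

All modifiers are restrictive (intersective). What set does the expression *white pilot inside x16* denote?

{x2, x6, x14, x15, x16}

⟦inside x16⟧ = {x : ⟨x, x16⟩ ∈ ⟦inside⟧} = {x2, x3, x6, x10, x11, x12, x13, x14, x15, x16}
⟦pilot⟧ = {x1, x2, x3, x4, x5, x6, x8, x9, x11, x13, x14, x15, x16}
… ∩ ⟦inside x16⟧ = {x1, x2, x3, x4, x5, x6, x8, x9, x11, x13, x14, x15, x16} ∩ {x2, x3, x6, x10, x11, x12, x13, x14, x15, x16} = {x2, x3, x6, x11, x13, x14, x15, x16}
… ∩ ⟦white⟧ = {x2, x3, x6, x11, x13, x14, x15, x16} ∩ {x1, x2, x4, x5, x6, x7, x12, x14, x15, x16} = {x2, x6, x14, x15, x16}
So ⟦white pilot inside x16⟧ = {x2, x6, x14, x15, x16}.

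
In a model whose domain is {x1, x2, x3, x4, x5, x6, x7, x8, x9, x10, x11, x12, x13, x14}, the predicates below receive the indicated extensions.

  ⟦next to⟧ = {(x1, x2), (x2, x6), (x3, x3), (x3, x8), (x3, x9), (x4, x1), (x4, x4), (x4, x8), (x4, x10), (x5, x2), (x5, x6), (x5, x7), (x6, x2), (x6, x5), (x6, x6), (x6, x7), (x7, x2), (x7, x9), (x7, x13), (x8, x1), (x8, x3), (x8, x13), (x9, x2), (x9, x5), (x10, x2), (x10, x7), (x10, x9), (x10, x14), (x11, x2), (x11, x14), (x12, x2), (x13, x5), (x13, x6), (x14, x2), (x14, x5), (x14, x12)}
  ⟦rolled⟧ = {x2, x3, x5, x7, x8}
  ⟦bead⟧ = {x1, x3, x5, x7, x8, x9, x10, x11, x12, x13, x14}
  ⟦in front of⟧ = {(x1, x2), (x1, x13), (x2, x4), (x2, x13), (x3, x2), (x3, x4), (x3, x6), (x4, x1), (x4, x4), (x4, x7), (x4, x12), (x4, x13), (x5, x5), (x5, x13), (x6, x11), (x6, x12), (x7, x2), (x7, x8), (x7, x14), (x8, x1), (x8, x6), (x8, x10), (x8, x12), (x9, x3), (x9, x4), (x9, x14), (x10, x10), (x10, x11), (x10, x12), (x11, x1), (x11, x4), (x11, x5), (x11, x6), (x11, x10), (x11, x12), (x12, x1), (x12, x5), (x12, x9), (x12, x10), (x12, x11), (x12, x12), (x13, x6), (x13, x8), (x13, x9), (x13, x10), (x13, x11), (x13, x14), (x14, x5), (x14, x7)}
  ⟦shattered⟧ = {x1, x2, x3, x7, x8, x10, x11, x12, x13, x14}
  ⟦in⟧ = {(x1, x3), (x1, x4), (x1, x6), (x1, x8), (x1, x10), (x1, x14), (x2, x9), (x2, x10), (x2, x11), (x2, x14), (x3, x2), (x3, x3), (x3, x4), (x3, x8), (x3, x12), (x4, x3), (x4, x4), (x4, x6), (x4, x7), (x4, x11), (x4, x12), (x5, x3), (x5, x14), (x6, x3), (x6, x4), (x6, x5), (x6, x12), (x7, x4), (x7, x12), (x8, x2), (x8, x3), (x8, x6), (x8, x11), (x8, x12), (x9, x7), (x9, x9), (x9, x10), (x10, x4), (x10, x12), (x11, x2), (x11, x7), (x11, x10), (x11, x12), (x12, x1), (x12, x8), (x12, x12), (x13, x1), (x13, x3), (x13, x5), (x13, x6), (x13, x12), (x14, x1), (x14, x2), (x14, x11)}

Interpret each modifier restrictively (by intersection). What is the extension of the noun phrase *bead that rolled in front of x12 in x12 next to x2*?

{ }

⟦that rolled⟧ = ⟦rolled⟧ = {x2, x3, x5, x7, x8}
⟦in front of x12⟧ = {x : ⟨x, x12⟩ ∈ ⟦in front of⟧} = {x4, x6, x8, x10, x11, x12}
⟦in x12⟧ = {x : ⟨x, x12⟩ ∈ ⟦in⟧} = {x3, x4, x6, x7, x8, x10, x11, x12, x13}
⟦next to x2⟧ = {x : ⟨x, x2⟩ ∈ ⟦next to⟧} = {x1, x5, x6, x7, x9, x10, x11, x12, x14}
⟦bead⟧ = {x1, x3, x5, x7, x8, x9, x10, x11, x12, x13, x14}
… ∩ ⟦that rolled⟧ = {x1, x3, x5, x7, x8, x9, x10, x11, x12, x13, x14} ∩ {x2, x3, x5, x7, x8} = {x3, x5, x7, x8}
… ∩ ⟦in front of x12⟧ = {x3, x5, x7, x8} ∩ {x4, x6, x8, x10, x11, x12} = {x8}
… ∩ ⟦in x12⟧ = {x8} ∩ {x3, x4, x6, x7, x8, x10, x11, x12, x13} = {x8}
… ∩ ⟦next to x2⟧ = {x8} ∩ {x1, x5, x6, x7, x9, x10, x11, x12, x14} = ∅
So ⟦bead that rolled in front of x12 in x12 next to x2⟧ = { }.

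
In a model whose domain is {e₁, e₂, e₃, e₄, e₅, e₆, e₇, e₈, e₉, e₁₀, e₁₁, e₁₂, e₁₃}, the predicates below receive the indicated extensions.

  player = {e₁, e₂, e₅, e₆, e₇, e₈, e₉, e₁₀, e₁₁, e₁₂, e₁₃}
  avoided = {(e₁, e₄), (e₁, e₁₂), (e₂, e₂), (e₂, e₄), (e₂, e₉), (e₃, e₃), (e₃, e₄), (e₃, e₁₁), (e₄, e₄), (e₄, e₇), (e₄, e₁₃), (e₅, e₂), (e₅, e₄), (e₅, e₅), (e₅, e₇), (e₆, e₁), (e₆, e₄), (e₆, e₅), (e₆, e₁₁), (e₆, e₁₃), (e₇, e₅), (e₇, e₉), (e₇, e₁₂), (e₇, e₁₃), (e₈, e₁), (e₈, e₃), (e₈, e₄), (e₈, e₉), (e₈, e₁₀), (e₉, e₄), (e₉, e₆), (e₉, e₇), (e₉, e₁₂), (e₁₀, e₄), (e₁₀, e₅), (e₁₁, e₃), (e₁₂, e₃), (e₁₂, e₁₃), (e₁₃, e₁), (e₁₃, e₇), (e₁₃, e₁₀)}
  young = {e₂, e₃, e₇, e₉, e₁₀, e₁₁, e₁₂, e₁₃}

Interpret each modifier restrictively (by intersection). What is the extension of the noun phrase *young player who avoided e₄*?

⟦who avoided e₄⟧ = {x : ⟨x, e₄⟩ ∈ ⟦avoided⟧} = {e₁, e₂, e₃, e₄, e₅, e₆, e₈, e₉, e₁₀}
⟦player⟧ = {e₁, e₂, e₅, e₆, e₇, e₈, e₉, e₁₀, e₁₁, e₁₂, e₁₃}
… ∩ ⟦who avoided e₄⟧ = {e₁, e₂, e₅, e₆, e₇, e₈, e₉, e₁₀, e₁₁, e₁₂, e₁₃} ∩ {e₁, e₂, e₃, e₄, e₅, e₆, e₈, e₉, e₁₀} = {e₁, e₂, e₅, e₆, e₈, e₉, e₁₀}
… ∩ ⟦young⟧ = {e₁, e₂, e₅, e₆, e₈, e₉, e₁₀} ∩ {e₂, e₃, e₇, e₉, e₁₀, e₁₁, e₁₂, e₁₃} = {e₂, e₉, e₁₀}
So ⟦young player who avoided e₄⟧ = {e₂, e₉, e₁₀}.

{e₂, e₉, e₁₀}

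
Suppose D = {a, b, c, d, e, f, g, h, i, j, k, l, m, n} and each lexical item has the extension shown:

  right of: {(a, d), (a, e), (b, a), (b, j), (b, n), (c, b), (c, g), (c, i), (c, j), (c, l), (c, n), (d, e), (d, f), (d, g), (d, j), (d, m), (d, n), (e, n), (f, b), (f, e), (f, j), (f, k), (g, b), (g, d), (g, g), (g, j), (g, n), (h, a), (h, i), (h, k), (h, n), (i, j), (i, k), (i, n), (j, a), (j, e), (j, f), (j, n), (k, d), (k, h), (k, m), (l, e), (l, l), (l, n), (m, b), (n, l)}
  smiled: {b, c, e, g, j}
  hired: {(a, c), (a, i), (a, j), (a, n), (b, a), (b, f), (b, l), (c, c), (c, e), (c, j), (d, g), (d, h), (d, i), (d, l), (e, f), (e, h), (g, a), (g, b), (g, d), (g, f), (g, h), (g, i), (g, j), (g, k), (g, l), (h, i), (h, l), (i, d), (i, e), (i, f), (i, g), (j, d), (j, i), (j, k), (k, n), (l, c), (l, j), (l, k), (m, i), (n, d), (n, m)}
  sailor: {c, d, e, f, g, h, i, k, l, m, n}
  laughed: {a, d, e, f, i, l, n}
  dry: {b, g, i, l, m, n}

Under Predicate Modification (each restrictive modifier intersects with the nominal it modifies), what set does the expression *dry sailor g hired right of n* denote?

⟦g hired⟧ = {x : ⟨g, x⟩ ∈ ⟦hired⟧} = {a, b, d, f, h, i, j, k, l}
⟦right of n⟧ = {x : ⟨x, n⟩ ∈ ⟦right of⟧} = {b, c, d, e, g, h, i, j, l}
⟦sailor⟧ = {c, d, e, f, g, h, i, k, l, m, n}
… ∩ ⟦g hired⟧ = {c, d, e, f, g, h, i, k, l, m, n} ∩ {a, b, d, f, h, i, j, k, l} = {d, f, h, i, k, l}
… ∩ ⟦right of n⟧ = {d, f, h, i, k, l} ∩ {b, c, d, e, g, h, i, j, l} = {d, h, i, l}
… ∩ ⟦dry⟧ = {d, h, i, l} ∩ {b, g, i, l, m, n} = {i, l}
So ⟦dry sailor g hired right of n⟧ = {i, l}.

{i, l}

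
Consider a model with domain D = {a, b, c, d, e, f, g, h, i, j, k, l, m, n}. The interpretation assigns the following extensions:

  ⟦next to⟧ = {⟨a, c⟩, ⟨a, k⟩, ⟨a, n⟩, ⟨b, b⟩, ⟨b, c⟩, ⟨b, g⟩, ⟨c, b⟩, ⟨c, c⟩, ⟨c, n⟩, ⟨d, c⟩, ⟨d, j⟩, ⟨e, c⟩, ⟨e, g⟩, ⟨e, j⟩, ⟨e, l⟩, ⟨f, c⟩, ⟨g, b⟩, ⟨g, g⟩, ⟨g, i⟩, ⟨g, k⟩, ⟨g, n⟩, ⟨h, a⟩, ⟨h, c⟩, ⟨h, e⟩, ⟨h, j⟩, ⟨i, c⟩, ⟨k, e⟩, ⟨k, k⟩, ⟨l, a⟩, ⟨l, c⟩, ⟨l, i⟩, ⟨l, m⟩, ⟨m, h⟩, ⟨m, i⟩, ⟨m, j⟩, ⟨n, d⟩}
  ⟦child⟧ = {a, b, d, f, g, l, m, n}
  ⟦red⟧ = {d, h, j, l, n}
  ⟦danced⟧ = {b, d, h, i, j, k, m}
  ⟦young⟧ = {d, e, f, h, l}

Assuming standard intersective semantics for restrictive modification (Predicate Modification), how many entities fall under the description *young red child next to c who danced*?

⟦next to c⟧ = {x : ⟨x, c⟩ ∈ ⟦next to⟧} = {a, b, c, d, e, f, h, i, l}
⟦who danced⟧ = ⟦danced⟧ = {b, d, h, i, j, k, m}
⟦child⟧ = {a, b, d, f, g, l, m, n}
… ∩ ⟦next to c⟧ = {a, b, d, f, g, l, m, n} ∩ {a, b, c, d, e, f, h, i, l} = {a, b, d, f, l}
… ∩ ⟦who danced⟧ = {a, b, d, f, l} ∩ {b, d, h, i, j, k, m} = {b, d}
… ∩ ⟦young⟧ = {b, d} ∩ {d, e, f, h, l} = {d}
… ∩ ⟦red⟧ = {d} ∩ {d, h, j, l, n} = {d}
⟦young red child next to c who danced⟧ = {d}, so the cardinality is 1.

1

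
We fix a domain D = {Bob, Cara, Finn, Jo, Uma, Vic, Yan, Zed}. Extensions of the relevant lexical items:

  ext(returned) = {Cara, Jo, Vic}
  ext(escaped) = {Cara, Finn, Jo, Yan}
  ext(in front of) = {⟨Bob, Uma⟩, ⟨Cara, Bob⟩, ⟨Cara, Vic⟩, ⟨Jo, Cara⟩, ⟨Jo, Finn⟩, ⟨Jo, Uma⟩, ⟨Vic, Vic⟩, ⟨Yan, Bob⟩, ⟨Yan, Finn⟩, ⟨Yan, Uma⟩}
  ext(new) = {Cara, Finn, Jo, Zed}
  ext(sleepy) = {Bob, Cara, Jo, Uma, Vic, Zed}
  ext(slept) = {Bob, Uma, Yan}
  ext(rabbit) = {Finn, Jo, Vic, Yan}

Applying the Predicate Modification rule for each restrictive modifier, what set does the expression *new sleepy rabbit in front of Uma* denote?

{Jo}

⟦in front of Uma⟧ = {x : ⟨x, Uma⟩ ∈ ⟦in front of⟧} = {Bob, Jo, Yan}
⟦rabbit⟧ = {Finn, Jo, Vic, Yan}
… ∩ ⟦in front of Uma⟧ = {Finn, Jo, Vic, Yan} ∩ {Bob, Jo, Yan} = {Jo, Yan}
… ∩ ⟦new⟧ = {Jo, Yan} ∩ {Cara, Finn, Jo, Zed} = {Jo}
… ∩ ⟦sleepy⟧ = {Jo} ∩ {Bob, Cara, Jo, Uma, Vic, Zed} = {Jo}
So ⟦new sleepy rabbit in front of Uma⟧ = {Jo}.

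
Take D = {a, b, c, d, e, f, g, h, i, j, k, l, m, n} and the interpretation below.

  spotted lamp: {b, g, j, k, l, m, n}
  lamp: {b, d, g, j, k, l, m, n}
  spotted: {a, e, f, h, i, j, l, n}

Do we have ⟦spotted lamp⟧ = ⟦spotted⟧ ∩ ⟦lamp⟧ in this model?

no

⟦spotted⟧ ∩ ⟦lamp⟧ = {a, e, f, h, i, j, l, n} ∩ {b, d, g, j, k, l, m, n} = {j, l, n}
Observed ⟦spotted lamp⟧ = {b, g, j, k, l, m, n}.
These differ, so the modifier is not intersective in this model.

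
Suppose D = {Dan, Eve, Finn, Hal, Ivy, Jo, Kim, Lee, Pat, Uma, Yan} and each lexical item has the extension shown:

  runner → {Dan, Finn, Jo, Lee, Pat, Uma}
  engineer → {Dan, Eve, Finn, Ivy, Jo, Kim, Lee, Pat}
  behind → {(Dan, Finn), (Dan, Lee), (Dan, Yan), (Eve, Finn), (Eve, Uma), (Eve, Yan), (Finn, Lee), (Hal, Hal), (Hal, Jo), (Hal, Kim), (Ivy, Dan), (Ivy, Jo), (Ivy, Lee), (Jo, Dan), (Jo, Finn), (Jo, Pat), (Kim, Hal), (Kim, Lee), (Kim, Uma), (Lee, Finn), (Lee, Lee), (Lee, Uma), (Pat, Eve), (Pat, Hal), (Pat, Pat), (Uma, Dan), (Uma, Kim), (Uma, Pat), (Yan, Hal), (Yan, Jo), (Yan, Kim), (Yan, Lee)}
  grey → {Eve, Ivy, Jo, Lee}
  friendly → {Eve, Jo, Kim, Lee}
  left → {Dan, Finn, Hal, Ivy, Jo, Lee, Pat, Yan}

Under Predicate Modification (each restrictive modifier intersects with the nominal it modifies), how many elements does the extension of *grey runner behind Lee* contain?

1

⟦behind Lee⟧ = {x : ⟨x, Lee⟩ ∈ ⟦behind⟧} = {Dan, Finn, Ivy, Kim, Lee, Yan}
⟦runner⟧ = {Dan, Finn, Jo, Lee, Pat, Uma}
… ∩ ⟦behind Lee⟧ = {Dan, Finn, Jo, Lee, Pat, Uma} ∩ {Dan, Finn, Ivy, Kim, Lee, Yan} = {Dan, Finn, Lee}
… ∩ ⟦grey⟧ = {Dan, Finn, Lee} ∩ {Eve, Ivy, Jo, Lee} = {Lee}
⟦grey runner behind Lee⟧ = {Lee}, so the cardinality is 1.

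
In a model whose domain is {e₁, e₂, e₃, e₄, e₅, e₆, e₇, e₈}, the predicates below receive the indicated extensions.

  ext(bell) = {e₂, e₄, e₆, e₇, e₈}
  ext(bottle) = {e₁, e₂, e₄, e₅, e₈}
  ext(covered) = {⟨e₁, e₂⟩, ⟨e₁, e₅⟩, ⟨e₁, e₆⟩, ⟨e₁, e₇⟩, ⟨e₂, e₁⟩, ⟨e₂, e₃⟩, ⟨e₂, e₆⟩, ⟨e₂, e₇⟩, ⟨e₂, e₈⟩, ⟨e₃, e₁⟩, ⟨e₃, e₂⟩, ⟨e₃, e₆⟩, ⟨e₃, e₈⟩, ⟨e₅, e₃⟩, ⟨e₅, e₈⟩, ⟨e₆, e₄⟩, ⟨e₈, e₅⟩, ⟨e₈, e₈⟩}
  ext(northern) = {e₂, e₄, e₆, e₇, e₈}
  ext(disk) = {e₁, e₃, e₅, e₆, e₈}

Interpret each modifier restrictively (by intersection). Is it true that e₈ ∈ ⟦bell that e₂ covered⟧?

yes

⟦that e₂ covered⟧ = {x : ⟨e₂, x⟩ ∈ ⟦covered⟧} = {e₁, e₃, e₆, e₇, e₈}
⟦bell⟧ = {e₂, e₄, e₆, e₇, e₈}
… ∩ ⟦that e₂ covered⟧ = {e₂, e₄, e₆, e₇, e₈} ∩ {e₁, e₃, e₆, e₇, e₈} = {e₆, e₇, e₈}
⟦bell that e₂ covered⟧ = {e₆, e₇, e₈}; e₈ ∈ this set.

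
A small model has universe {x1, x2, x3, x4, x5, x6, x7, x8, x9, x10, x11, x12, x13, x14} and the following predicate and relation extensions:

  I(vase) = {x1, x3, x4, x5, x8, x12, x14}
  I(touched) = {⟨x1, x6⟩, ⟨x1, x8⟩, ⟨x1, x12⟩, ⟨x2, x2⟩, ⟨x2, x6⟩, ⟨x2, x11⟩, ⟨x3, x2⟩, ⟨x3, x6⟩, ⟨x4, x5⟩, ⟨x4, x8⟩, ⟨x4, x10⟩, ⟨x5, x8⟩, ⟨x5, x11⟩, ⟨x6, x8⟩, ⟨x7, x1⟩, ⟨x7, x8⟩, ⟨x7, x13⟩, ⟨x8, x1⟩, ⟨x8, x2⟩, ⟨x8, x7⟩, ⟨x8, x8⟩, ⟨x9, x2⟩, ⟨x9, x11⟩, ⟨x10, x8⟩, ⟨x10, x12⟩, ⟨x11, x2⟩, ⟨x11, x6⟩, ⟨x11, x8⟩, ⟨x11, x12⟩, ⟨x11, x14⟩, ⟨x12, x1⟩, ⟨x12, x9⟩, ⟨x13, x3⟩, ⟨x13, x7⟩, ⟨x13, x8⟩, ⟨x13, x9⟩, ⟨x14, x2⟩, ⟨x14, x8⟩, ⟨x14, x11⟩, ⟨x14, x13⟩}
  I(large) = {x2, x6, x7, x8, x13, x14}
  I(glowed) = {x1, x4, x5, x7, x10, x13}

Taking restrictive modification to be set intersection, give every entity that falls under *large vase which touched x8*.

⟦which touched x8⟧ = {x : ⟨x, x8⟩ ∈ ⟦touched⟧} = {x1, x4, x5, x6, x7, x8, x10, x11, x13, x14}
⟦vase⟧ = {x1, x3, x4, x5, x8, x12, x14}
… ∩ ⟦which touched x8⟧ = {x1, x3, x4, x5, x8, x12, x14} ∩ {x1, x4, x5, x6, x7, x8, x10, x11, x13, x14} = {x1, x4, x5, x8, x14}
… ∩ ⟦large⟧ = {x1, x4, x5, x8, x14} ∩ {x2, x6, x7, x8, x13, x14} = {x8, x14}
So ⟦large vase which touched x8⟧ = {x8, x14}.

{x8, x14}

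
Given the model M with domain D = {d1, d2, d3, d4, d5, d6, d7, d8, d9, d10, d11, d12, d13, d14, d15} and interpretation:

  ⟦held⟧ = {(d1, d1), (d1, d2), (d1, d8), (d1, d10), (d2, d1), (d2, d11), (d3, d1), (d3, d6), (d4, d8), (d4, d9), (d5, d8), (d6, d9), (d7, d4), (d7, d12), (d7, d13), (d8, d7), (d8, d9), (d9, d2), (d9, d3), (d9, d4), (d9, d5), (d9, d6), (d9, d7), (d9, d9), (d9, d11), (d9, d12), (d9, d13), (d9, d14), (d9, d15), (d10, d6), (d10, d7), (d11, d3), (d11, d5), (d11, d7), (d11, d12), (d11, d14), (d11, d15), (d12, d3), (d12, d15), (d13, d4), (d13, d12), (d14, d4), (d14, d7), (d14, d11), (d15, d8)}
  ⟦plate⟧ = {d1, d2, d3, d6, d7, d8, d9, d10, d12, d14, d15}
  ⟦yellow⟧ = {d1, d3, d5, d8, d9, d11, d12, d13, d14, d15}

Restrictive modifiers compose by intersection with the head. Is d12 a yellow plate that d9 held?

⟦that d9 held⟧ = {x : ⟨d9, x⟩ ∈ ⟦held⟧} = {d2, d3, d4, d5, d6, d7, d9, d11, d12, d13, d14, d15}
⟦plate⟧ = {d1, d2, d3, d6, d7, d8, d9, d10, d12, d14, d15}
… ∩ ⟦that d9 held⟧ = {d1, d2, d3, d6, d7, d8, d9, d10, d12, d14, d15} ∩ {d2, d3, d4, d5, d6, d7, d9, d11, d12, d13, d14, d15} = {d2, d3, d6, d7, d9, d12, d14, d15}
… ∩ ⟦yellow⟧ = {d2, d3, d6, d7, d9, d12, d14, d15} ∩ {d1, d3, d5, d8, d9, d11, d12, d13, d14, d15} = {d3, d9, d12, d14, d15}
⟦yellow plate that d9 held⟧ = {d3, d9, d12, d14, d15}; d12 ∈ this set.

yes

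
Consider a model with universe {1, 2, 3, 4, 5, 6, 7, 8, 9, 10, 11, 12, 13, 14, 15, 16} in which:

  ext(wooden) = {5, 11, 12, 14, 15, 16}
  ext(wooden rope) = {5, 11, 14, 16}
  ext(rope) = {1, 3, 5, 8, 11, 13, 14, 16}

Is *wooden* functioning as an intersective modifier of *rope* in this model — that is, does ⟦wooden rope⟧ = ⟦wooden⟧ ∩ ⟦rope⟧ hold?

yes

⟦wooden⟧ ∩ ⟦rope⟧ = {5, 11, 12, 14, 15, 16} ∩ {1, 3, 5, 8, 11, 13, 14, 16} = {5, 11, 14, 16}
Observed ⟦wooden rope⟧ = {5, 11, 14, 16}.
These coincide, so the modifier is intersective here.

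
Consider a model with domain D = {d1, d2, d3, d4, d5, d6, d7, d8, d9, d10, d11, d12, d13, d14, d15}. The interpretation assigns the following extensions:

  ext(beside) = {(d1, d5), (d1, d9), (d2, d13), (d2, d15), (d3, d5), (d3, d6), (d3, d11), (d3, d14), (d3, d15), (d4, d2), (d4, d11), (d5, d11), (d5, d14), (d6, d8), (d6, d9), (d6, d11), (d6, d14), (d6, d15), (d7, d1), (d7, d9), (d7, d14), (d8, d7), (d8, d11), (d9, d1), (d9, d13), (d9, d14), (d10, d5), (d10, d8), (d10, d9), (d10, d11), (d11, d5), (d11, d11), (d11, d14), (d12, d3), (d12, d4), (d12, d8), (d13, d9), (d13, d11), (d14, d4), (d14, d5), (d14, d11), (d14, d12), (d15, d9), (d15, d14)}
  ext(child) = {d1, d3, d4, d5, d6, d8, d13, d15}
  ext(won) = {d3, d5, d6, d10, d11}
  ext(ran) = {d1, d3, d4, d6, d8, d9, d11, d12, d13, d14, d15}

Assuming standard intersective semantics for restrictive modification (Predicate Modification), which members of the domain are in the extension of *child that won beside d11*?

⟦that won⟧ = ⟦won⟧ = {d3, d5, d6, d10, d11}
⟦beside d11⟧ = {x : ⟨x, d11⟩ ∈ ⟦beside⟧} = {d3, d4, d5, d6, d8, d10, d11, d13, d14}
⟦child⟧ = {d1, d3, d4, d5, d6, d8, d13, d15}
… ∩ ⟦that won⟧ = {d1, d3, d4, d5, d6, d8, d13, d15} ∩ {d3, d5, d6, d10, d11} = {d3, d5, d6}
… ∩ ⟦beside d11⟧ = {d3, d5, d6} ∩ {d3, d4, d5, d6, d8, d10, d11, d13, d14} = {d3, d5, d6}
So ⟦child that won beside d11⟧ = {d3, d5, d6}.

{d3, d5, d6}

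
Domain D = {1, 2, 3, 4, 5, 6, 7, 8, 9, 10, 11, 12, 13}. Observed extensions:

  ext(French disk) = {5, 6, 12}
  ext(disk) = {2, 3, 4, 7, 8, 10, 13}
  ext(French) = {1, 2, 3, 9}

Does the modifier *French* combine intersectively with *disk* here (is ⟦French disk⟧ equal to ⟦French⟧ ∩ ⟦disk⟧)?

⟦French⟧ ∩ ⟦disk⟧ = {1, 2, 3, 9} ∩ {2, 3, 4, 7, 8, 10, 13} = {2, 3}
Observed ⟦French disk⟧ = {5, 6, 12}.
These differ, so the modifier is not intersective in this model.

no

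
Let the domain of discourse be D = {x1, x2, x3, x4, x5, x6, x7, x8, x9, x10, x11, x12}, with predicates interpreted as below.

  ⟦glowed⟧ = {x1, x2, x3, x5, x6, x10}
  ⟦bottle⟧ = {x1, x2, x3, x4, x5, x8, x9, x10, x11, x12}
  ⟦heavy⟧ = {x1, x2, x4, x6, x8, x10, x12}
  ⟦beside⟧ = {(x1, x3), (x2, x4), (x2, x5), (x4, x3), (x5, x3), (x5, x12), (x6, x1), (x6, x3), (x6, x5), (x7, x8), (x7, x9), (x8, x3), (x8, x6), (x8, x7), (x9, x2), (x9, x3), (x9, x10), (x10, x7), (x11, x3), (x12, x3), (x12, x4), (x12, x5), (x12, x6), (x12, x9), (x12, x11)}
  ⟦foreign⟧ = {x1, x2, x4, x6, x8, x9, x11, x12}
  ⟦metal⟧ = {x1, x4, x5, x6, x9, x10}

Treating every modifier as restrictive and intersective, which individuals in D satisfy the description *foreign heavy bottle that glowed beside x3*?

⟦that glowed⟧ = ⟦glowed⟧ = {x1, x2, x3, x5, x6, x10}
⟦beside x3⟧ = {x : ⟨x, x3⟩ ∈ ⟦beside⟧} = {x1, x4, x5, x6, x8, x9, x11, x12}
⟦bottle⟧ = {x1, x2, x3, x4, x5, x8, x9, x10, x11, x12}
… ∩ ⟦that glowed⟧ = {x1, x2, x3, x4, x5, x8, x9, x10, x11, x12} ∩ {x1, x2, x3, x5, x6, x10} = {x1, x2, x3, x5, x10}
… ∩ ⟦beside x3⟧ = {x1, x2, x3, x5, x10} ∩ {x1, x4, x5, x6, x8, x9, x11, x12} = {x1, x5}
… ∩ ⟦foreign⟧ = {x1, x5} ∩ {x1, x2, x4, x6, x8, x9, x11, x12} = {x1}
… ∩ ⟦heavy⟧ = {x1} ∩ {x1, x2, x4, x6, x8, x10, x12} = {x1}
So ⟦foreign heavy bottle that glowed beside x3⟧ = {x1}.

{x1}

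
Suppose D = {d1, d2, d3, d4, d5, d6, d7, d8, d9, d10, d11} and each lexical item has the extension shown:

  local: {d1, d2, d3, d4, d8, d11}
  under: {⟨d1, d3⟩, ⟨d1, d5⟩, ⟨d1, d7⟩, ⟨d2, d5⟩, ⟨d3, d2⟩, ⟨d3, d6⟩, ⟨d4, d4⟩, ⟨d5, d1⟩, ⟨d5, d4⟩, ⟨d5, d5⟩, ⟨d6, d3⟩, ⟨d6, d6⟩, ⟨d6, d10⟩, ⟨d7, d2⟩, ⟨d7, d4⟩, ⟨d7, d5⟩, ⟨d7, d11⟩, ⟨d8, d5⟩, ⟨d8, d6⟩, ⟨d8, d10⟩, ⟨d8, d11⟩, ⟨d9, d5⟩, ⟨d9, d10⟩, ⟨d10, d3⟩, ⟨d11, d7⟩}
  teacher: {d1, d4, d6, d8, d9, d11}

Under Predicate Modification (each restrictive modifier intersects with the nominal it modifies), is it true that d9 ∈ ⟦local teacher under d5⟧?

no

⟦under d5⟧ = {x : ⟨x, d5⟩ ∈ ⟦under⟧} = {d1, d2, d5, d7, d8, d9}
⟦teacher⟧ = {d1, d4, d6, d8, d9, d11}
… ∩ ⟦under d5⟧ = {d1, d4, d6, d8, d9, d11} ∩ {d1, d2, d5, d7, d8, d9} = {d1, d8, d9}
… ∩ ⟦local⟧ = {d1, d8, d9} ∩ {d1, d2, d3, d4, d8, d11} = {d1, d8}
⟦local teacher under d5⟧ = {d1, d8}; d9 ∉ this set.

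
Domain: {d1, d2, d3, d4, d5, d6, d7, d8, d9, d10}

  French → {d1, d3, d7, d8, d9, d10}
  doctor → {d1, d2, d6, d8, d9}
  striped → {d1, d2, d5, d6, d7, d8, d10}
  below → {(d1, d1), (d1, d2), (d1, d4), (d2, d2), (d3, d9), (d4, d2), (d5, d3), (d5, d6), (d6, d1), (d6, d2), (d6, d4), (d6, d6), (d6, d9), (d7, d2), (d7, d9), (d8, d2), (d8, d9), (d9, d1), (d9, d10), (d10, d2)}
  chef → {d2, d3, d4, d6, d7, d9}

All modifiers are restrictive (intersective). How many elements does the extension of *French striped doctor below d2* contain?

⟦below d2⟧ = {x : ⟨x, d2⟩ ∈ ⟦below⟧} = {d1, d2, d4, d6, d7, d8, d10}
⟦doctor⟧ = {d1, d2, d6, d8, d9}
… ∩ ⟦below d2⟧ = {d1, d2, d6, d8, d9} ∩ {d1, d2, d4, d6, d7, d8, d10} = {d1, d2, d6, d8}
… ∩ ⟦French⟧ = {d1, d2, d6, d8} ∩ {d1, d3, d7, d8, d9, d10} = {d1, d8}
… ∩ ⟦striped⟧ = {d1, d8} ∩ {d1, d2, d5, d6, d7, d8, d10} = {d1, d8}
⟦French striped doctor below d2⟧ = {d1, d8}, so the cardinality is 2.

2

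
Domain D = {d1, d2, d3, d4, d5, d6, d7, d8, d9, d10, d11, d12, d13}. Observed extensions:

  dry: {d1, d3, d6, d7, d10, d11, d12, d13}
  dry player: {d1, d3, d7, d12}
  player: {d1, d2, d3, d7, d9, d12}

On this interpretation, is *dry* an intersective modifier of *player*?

⟦dry⟧ ∩ ⟦player⟧ = {d1, d3, d6, d7, d10, d11, d12, d13} ∩ {d1, d2, d3, d7, d9, d12} = {d1, d3, d7, d12}
Observed ⟦dry player⟧ = {d1, d3, d7, d12}.
These coincide, so the modifier is intersective here.

yes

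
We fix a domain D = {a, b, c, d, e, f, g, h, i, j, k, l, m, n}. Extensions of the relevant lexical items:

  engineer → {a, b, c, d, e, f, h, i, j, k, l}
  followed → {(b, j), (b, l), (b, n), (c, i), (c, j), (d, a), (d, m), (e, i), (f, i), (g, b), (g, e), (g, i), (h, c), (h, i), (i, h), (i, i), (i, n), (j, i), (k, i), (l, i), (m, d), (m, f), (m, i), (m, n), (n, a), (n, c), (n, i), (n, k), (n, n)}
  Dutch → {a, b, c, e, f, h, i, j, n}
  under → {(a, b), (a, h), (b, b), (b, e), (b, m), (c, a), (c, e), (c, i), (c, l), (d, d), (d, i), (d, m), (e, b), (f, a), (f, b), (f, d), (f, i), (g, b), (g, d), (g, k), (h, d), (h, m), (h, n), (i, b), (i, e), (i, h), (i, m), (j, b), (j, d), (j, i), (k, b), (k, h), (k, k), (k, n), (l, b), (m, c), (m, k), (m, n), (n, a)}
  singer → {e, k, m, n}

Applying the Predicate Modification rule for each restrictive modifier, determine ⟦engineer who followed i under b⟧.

⟦who followed i⟧ = {x : ⟨x, i⟩ ∈ ⟦followed⟧} = {c, e, f, g, h, i, j, k, l, m, n}
⟦under b⟧ = {x : ⟨x, b⟩ ∈ ⟦under⟧} = {a, b, e, f, g, i, j, k, l}
⟦engineer⟧ = {a, b, c, d, e, f, h, i, j, k, l}
… ∩ ⟦who followed i⟧ = {a, b, c, d, e, f, h, i, j, k, l} ∩ {c, e, f, g, h, i, j, k, l, m, n} = {c, e, f, h, i, j, k, l}
… ∩ ⟦under b⟧ = {c, e, f, h, i, j, k, l} ∩ {a, b, e, f, g, i, j, k, l} = {e, f, i, j, k, l}
So ⟦engineer who followed i under b⟧ = {e, f, i, j, k, l}.

{e, f, i, j, k, l}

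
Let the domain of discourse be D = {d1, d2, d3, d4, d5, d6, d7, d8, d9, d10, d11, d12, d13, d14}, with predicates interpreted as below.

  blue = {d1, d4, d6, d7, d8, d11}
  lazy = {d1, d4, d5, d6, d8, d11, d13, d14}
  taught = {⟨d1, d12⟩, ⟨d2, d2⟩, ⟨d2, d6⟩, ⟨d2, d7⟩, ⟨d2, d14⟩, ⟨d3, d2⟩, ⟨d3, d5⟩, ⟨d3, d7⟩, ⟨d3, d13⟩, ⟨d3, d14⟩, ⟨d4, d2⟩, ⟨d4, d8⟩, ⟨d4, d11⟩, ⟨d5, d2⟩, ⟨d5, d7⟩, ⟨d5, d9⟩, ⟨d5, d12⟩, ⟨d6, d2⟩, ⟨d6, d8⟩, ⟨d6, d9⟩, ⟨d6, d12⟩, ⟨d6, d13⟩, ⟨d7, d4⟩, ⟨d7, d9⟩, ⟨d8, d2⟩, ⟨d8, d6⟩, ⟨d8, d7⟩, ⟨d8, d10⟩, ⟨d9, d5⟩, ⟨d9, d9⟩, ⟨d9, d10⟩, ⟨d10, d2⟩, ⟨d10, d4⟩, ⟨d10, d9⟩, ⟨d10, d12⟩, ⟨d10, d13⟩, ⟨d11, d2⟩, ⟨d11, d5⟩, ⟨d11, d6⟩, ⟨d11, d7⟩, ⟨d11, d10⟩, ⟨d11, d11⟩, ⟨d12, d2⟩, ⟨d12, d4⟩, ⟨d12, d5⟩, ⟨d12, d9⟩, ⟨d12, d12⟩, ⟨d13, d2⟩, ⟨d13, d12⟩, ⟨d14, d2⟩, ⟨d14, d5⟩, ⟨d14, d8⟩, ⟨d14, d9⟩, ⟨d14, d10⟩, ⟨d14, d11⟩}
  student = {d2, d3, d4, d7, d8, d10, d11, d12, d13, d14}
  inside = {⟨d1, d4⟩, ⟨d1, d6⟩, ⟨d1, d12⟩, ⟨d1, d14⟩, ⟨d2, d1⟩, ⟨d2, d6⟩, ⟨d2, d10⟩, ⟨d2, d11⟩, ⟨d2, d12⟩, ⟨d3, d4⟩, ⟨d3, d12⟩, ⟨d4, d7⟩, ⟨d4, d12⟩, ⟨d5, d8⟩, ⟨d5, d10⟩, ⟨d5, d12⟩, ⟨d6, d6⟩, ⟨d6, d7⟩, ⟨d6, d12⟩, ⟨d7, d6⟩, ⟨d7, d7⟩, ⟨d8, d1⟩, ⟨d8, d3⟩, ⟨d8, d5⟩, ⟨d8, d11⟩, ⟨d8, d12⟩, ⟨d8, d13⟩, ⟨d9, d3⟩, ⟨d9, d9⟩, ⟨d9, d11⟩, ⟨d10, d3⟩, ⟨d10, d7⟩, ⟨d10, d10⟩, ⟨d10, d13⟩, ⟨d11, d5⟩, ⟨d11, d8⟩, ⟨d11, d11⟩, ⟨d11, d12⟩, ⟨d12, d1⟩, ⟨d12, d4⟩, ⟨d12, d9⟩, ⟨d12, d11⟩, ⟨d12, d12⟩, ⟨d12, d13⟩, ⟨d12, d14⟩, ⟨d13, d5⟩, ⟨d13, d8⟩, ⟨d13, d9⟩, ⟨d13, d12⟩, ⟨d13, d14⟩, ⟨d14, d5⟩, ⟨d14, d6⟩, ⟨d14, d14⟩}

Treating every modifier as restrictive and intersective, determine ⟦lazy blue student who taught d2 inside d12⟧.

⟦who taught d2⟧ = {x : ⟨x, d2⟩ ∈ ⟦taught⟧} = {d2, d3, d4, d5, d6, d8, d10, d11, d12, d13, d14}
⟦inside d12⟧ = {x : ⟨x, d12⟩ ∈ ⟦inside⟧} = {d1, d2, d3, d4, d5, d6, d8, d11, d12, d13}
⟦student⟧ = {d2, d3, d4, d7, d8, d10, d11, d12, d13, d14}
… ∩ ⟦who taught d2⟧ = {d2, d3, d4, d7, d8, d10, d11, d12, d13, d14} ∩ {d2, d3, d4, d5, d6, d8, d10, d11, d12, d13, d14} = {d2, d3, d4, d8, d10, d11, d12, d13, d14}
… ∩ ⟦inside d12⟧ = {d2, d3, d4, d8, d10, d11, d12, d13, d14} ∩ {d1, d2, d3, d4, d5, d6, d8, d11, d12, d13} = {d2, d3, d4, d8, d11, d12, d13}
… ∩ ⟦lazy⟧ = {d2, d3, d4, d8, d11, d12, d13} ∩ {d1, d4, d5, d6, d8, d11, d13, d14} = {d4, d8, d11, d13}
… ∩ ⟦blue⟧ = {d4, d8, d11, d13} ∩ {d1, d4, d6, d7, d8, d11} = {d4, d8, d11}
So ⟦lazy blue student who taught d2 inside d12⟧ = {d4, d8, d11}.

{d4, d8, d11}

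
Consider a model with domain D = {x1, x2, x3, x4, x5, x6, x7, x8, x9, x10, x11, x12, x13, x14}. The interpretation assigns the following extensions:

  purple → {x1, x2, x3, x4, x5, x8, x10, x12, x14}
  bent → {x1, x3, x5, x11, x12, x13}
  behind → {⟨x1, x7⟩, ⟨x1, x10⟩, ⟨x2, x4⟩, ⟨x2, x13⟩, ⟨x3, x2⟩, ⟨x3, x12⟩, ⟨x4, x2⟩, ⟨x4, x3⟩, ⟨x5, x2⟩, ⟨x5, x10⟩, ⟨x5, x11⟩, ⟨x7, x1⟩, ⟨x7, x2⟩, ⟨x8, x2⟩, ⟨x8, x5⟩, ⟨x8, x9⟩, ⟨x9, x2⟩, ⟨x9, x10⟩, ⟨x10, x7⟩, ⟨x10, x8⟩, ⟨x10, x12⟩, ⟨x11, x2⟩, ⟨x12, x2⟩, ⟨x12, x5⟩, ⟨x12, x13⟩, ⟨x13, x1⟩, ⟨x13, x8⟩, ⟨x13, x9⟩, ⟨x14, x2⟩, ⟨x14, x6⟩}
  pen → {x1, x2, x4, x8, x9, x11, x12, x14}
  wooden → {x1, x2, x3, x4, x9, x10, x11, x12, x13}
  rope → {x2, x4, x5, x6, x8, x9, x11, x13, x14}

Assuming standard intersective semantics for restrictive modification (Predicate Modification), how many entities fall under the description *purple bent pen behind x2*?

⟦behind x2⟧ = {x : ⟨x, x2⟩ ∈ ⟦behind⟧} = {x3, x4, x5, x7, x8, x9, x11, x12, x14}
⟦pen⟧ = {x1, x2, x4, x8, x9, x11, x12, x14}
… ∩ ⟦behind x2⟧ = {x1, x2, x4, x8, x9, x11, x12, x14} ∩ {x3, x4, x5, x7, x8, x9, x11, x12, x14} = {x4, x8, x9, x11, x12, x14}
… ∩ ⟦purple⟧ = {x4, x8, x9, x11, x12, x14} ∩ {x1, x2, x3, x4, x5, x8, x10, x12, x14} = {x4, x8, x12, x14}
… ∩ ⟦bent⟧ = {x4, x8, x12, x14} ∩ {x1, x3, x5, x11, x12, x13} = {x12}
⟦purple bent pen behind x2⟧ = {x12}, so the cardinality is 1.

1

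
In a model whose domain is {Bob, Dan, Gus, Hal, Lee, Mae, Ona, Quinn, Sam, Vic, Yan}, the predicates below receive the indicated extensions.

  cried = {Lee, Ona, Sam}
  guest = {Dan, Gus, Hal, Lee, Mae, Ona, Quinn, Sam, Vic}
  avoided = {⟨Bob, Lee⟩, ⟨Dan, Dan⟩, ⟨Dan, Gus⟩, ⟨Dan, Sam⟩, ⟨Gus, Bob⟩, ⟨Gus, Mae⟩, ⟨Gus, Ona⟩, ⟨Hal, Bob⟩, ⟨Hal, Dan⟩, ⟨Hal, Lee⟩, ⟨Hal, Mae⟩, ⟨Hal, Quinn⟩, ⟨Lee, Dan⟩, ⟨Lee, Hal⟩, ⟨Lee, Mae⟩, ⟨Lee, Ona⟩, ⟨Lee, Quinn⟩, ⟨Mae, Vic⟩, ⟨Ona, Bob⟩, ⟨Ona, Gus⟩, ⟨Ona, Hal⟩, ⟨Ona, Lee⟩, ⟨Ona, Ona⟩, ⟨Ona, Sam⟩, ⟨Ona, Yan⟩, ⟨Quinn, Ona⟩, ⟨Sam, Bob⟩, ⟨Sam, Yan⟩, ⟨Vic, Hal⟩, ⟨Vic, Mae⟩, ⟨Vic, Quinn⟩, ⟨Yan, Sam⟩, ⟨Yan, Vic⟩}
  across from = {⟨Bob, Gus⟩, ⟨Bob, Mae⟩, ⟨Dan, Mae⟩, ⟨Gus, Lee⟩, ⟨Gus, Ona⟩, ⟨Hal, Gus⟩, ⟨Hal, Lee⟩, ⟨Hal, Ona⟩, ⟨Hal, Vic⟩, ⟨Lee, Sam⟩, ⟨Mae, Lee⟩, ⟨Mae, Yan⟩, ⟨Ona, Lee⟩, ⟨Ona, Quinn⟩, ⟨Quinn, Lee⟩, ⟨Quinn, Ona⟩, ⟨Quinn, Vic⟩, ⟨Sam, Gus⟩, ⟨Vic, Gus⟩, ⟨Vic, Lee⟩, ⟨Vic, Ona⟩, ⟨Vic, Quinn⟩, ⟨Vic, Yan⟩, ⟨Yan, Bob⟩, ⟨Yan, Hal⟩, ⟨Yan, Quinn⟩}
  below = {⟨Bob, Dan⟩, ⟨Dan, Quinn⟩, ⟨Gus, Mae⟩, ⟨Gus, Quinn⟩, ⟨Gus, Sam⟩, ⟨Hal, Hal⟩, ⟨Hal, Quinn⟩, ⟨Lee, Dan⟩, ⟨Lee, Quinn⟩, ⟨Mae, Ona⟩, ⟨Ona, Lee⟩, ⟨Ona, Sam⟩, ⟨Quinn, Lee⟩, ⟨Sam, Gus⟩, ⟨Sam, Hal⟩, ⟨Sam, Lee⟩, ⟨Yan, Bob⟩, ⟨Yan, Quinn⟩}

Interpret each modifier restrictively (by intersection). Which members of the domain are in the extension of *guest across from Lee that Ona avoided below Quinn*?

⟦across from Lee⟧ = {x : ⟨x, Lee⟩ ∈ ⟦across from⟧} = {Gus, Hal, Mae, Ona, Quinn, Vic}
⟦that Ona avoided⟧ = {x : ⟨Ona, x⟩ ∈ ⟦avoided⟧} = {Bob, Gus, Hal, Lee, Ona, Sam, Yan}
⟦below Quinn⟧ = {x : ⟨x, Quinn⟩ ∈ ⟦below⟧} = {Dan, Gus, Hal, Lee, Yan}
⟦guest⟧ = {Dan, Gus, Hal, Lee, Mae, Ona, Quinn, Sam, Vic}
… ∩ ⟦across from Lee⟧ = {Dan, Gus, Hal, Lee, Mae, Ona, Quinn, Sam, Vic} ∩ {Gus, Hal, Mae, Ona, Quinn, Vic} = {Gus, Hal, Mae, Ona, Quinn, Vic}
… ∩ ⟦that Ona avoided⟧ = {Gus, Hal, Mae, Ona, Quinn, Vic} ∩ {Bob, Gus, Hal, Lee, Ona, Sam, Yan} = {Gus, Hal, Ona}
… ∩ ⟦below Quinn⟧ = {Gus, Hal, Ona} ∩ {Dan, Gus, Hal, Lee, Yan} = {Gus, Hal}
So ⟦guest across from Lee that Ona avoided below Quinn⟧ = {Gus, Hal}.

{Gus, Hal}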